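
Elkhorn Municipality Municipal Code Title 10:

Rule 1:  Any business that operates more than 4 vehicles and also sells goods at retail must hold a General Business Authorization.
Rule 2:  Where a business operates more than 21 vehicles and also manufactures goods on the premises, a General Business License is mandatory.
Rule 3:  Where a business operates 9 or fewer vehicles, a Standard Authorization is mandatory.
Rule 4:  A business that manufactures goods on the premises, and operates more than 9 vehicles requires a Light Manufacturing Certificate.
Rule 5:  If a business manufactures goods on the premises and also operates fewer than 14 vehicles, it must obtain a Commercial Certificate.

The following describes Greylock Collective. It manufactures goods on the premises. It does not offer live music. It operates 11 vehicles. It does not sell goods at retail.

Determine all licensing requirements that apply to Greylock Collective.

Rule 1: vehicles 11 > 4; does not sell goods at retail → General Business Authorization not required.
Rule 2: vehicles 11 ≤ 21; manufactures goods on the premises → General Business License not required.
Rule 3: vehicles 11 > 9 → Standard Authorization not required.
Rule 4: manufactures goods on the premises; vehicles 11 > 9 → Light Manufacturing Certificate required.
Rule 5: manufactures goods on the premises; vehicles 11 < 14 → Commercial Certificate required.

Commercial Certificate, Light Manufacturing Certificate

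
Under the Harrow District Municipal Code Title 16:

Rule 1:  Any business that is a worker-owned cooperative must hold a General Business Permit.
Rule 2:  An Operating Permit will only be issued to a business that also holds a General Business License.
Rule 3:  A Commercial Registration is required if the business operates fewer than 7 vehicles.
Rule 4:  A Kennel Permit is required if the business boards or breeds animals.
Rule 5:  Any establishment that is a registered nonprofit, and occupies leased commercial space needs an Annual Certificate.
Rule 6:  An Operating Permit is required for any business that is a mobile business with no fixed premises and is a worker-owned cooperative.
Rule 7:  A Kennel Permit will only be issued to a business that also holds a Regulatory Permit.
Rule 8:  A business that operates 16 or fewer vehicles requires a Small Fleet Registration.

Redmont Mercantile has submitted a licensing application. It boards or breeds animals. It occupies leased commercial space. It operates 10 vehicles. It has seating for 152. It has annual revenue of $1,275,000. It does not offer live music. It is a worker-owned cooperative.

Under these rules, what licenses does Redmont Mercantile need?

General Business Permit, Kennel Permit, Regulatory Permit, Small Fleet Registration

Rule 1: is a worker-owned cooperative → General Business Permit required.
Rule 2: Operating Permit is not required → no effect.
Rule 3: vehicles 10 ≥ 7 → Commercial Registration not required.
Rule 4: boards or breeds animals → Kennel Permit required.
Rule 5: is a worker-owned cooperative (not: is a registered nonprofit); occupies leased commercial space → Annual Certificate not required.
Rule 6: occupies leased commercial space (not: is a mobile business with no fixed premises); is a worker-owned cooperative → Operating Permit not required.
Rule 7: Kennel Permit is required → Regulatory Permit also required.
Rule 8: vehicles 10 ≤ 16 → Small Fleet Registration required.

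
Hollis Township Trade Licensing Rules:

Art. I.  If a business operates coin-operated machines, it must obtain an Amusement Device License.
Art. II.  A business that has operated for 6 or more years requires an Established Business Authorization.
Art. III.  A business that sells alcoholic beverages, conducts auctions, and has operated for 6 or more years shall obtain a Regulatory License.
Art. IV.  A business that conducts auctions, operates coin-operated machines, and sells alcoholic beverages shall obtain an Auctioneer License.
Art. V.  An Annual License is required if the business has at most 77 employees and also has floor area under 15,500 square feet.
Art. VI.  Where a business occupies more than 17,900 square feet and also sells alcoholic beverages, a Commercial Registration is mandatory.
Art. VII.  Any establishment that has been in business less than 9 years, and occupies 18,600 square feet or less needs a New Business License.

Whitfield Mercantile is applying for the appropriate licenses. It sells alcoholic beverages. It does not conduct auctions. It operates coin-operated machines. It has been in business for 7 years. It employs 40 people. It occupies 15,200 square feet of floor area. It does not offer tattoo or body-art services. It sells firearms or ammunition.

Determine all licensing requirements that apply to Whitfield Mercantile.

Amusement Device License, Annual License, Established Business Authorization, New Business License

Art. I. operates coin-operated machines → Amusement Device License required.
Art. II. years in business 7 ≥ 6 → Established Business Authorization required.
Art. III. sells alcoholic beverages; does not conduct auctions; years in business 7 ≥ 6 → Regulatory License not required.
Art. IV. does not conduct auctions; operates coin-operated machines; sells alcoholic beverages → Auctioneer License not required.
Art. V. employees 40 ≤ 77; floor area 15,200 square feet < 15,500 square feet → Annual License required.
Art. VI. floor area 15,200 square feet ≤ 17,900 square feet; sells alcoholic beverages → Commercial Registration not required.
Art. VII. years in business 7 < 9; floor area 15,200 square feet ≤ 18,600 square feet → New Business License required.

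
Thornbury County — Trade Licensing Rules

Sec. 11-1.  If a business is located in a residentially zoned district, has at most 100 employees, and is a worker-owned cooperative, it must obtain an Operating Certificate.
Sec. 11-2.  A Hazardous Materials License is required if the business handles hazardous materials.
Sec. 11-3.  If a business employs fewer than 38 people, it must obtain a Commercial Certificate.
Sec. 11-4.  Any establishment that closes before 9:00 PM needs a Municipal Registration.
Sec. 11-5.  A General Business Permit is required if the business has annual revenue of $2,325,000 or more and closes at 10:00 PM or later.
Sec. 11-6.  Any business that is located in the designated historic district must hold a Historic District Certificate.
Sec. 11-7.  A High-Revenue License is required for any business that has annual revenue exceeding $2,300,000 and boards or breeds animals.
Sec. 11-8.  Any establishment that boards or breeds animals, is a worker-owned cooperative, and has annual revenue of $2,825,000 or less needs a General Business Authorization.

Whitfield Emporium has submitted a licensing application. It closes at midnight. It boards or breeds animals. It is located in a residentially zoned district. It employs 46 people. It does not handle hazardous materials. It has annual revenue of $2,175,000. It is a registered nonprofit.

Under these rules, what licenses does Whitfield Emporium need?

None

Sec. 11-1. is located in a residentially zoned district; employees 46 ≤ 100; is a registered nonprofit (not: is a worker-owned cooperative) → Operating Certificate not required.
Sec. 11-2. does not handle hazardous materials → Hazardous Materials License not required.
Sec. 11-3. employees 46 ≥ 38 → Commercial Certificate not required.
Sec. 11-4. closes midnight, after 9:00 PM → Municipal Registration not required.
Sec. 11-5. revenue $2,175,000 < $2,325,000; closes midnight, after 10:00 PM → General Business Permit not required.
Sec. 11-6. is located in a residentially zoned district (not: is located in the designated historic district) → Historic District Certificate not required.
Sec. 11-7. revenue $2,175,000 ≤ $2,300,000; boards or breeds animals → High-Revenue License not required.
Sec. 11-8. boards or breeds animals; is a registered nonprofit (not: is a worker-owned cooperative); revenue $2,175,000 ≤ $2,825,000 → General Business Authorization not required.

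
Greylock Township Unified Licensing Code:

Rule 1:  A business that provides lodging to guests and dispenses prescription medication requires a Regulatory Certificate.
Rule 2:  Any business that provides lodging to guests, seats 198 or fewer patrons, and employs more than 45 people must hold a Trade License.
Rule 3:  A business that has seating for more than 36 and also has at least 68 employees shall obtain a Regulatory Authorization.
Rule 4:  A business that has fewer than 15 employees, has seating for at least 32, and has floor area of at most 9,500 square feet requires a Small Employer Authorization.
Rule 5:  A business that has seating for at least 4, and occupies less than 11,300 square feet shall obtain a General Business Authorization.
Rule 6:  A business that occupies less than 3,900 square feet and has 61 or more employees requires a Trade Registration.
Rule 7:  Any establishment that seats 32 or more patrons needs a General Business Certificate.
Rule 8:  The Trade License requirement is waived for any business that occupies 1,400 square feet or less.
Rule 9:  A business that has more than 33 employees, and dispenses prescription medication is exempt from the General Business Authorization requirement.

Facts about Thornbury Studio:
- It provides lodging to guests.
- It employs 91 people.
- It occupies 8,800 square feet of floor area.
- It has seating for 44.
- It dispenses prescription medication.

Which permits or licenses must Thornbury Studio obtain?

General Business Certificate, Regulatory Authorization, Regulatory Certificate, Trade License

Rule 1: provides lodging to guests; dispenses prescription medication → Regulatory Certificate required.
Rule 2: provides lodging to guests; seating 44 ≤ 198; employees 91 > 45 → Trade License required.
Rule 3: seating 44 > 36; employees 91 ≥ 68 → Regulatory Authorization required.
Rule 4: employees 91 ≥ 15; seating 44 ≥ 32; floor area 8,800 square feet ≤ 9,500 square feet → Small Employer Authorization not required.
Rule 5: seating 44 ≥ 4; floor area 8,800 square feet < 11,300 square feet → General Business Authorization required.
Rule 6: floor area 8,800 square feet ≥ 3,900 square feet; employees 91 ≥ 61 → Trade Registration not required.
Rule 7: seating 44 ≥ 32 → General Business Certificate required.
Rule 8: floor area 8,800 square feet > 1,400 square feet → Trade License exemption does not apply.
Rule 9: employees 91 > 33; dispenses prescription medication → exempt from General Business Authorization.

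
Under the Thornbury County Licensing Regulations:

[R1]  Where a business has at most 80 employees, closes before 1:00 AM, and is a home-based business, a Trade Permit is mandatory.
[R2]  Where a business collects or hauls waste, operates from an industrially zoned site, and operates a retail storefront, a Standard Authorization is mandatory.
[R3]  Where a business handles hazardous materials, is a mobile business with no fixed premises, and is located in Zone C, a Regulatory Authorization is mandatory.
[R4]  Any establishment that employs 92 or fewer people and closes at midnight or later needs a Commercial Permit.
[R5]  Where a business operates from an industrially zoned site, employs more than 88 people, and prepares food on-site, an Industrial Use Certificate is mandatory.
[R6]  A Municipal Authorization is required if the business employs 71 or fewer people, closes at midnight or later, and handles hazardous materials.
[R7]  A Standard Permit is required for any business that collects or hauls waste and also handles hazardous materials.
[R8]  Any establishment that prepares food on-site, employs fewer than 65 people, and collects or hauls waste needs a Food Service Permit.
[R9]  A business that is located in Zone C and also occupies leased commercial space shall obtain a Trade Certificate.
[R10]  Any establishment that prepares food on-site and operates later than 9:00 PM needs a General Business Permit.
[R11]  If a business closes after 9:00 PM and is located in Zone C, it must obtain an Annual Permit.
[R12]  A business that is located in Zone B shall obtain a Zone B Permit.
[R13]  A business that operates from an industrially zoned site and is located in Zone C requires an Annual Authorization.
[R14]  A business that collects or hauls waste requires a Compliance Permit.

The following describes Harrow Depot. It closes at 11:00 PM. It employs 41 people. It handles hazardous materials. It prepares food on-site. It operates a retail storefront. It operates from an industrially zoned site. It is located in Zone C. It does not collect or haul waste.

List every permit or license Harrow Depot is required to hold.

[R1] employees 41 ≤ 80; closes 11:00 PM, at/before 1:00 AM; operates from an industrially zoned site (not: is a home-based business) → Trade Permit not required.
[R2] does not collect or haul waste; operates from an industrially zoned site; operates a retail storefront → Standard Authorization not required.
[R3] handles hazardous materials; operates from an industrially zoned site (not: is a mobile business with no fixed premises); is located in Zone C → Regulatory Authorization not required.
[R4] employees 41 ≤ 92; closes 11:00 PM, at/before midnight → Commercial Permit not required.
[R5] operates from an industrially zoned site; employees 41 ≤ 88; prepares food on-site → Industrial Use Certificate not required.
[R6] employees 41 ≤ 71; closes 11:00 PM, at/before midnight; handles hazardous materials → Municipal Authorization not required.
[R7] does not collect or haul waste; handles hazardous materials → Standard Permit not required.
[R8] prepares food on-site; employees 41 < 65; does not collect or haul waste → Food Service Permit not required.
[R9] is located in Zone C; operates from an industrially zoned site (not: occupies leased commercial space) → Trade Certificate not required.
[R10] prepares food on-site; closes 11:00 PM, after 9:00 PM → General Business Permit required.
[R11] closes 11:00 PM, after 9:00 PM; is located in Zone C → Annual Permit required.
[R12] is located in Zone C (not: is located in Zone B) → Zone B Permit not required.
[R13] operates from an industrially zoned site; is located in Zone C → Annual Authorization required.
[R14] does not collect or haul waste → Compliance Permit not required.

Annual Authorization, Annual Permit, General Business Permit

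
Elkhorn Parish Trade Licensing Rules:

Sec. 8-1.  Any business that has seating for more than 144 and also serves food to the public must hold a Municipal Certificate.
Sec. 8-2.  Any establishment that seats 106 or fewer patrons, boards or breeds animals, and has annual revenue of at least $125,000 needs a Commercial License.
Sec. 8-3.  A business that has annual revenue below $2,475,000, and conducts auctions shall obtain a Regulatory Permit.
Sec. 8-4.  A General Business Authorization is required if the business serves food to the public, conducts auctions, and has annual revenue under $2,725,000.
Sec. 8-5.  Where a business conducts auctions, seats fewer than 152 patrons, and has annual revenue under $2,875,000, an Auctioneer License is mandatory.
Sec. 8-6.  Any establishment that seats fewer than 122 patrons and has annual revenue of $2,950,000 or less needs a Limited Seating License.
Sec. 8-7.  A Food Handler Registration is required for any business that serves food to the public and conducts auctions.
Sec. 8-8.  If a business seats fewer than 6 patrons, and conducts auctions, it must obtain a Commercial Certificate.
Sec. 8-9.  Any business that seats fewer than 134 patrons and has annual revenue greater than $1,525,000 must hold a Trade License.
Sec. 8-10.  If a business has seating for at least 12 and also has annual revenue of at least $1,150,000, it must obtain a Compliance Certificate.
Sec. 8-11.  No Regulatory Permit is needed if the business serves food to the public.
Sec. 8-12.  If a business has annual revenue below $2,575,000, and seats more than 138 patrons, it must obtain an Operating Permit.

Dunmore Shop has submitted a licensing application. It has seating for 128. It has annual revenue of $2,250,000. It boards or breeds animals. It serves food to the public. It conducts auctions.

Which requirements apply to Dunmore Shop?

Sec. 8-1. seating 128 ≤ 144; serves food to the public → Municipal Certificate not required.
Sec. 8-2. seating 128 > 106; boards or breeds animals; revenue $2,250,000 ≥ $125,000 → Commercial License not required.
Sec. 8-3. revenue $2,250,000 < $2,475,000; conducts auctions → Regulatory Permit required.
Sec. 8-4. serves food to the public; conducts auctions; revenue $2,250,000 < $2,725,000 → General Business Authorization required.
Sec. 8-5. conducts auctions; seating 128 < 152; revenue $2,250,000 < $2,875,000 → Auctioneer License required.
Sec. 8-6. seating 128 ≥ 122; revenue $2,250,000 ≤ $2,950,000 → Limited Seating License not required.
Sec. 8-7. serves food to the public; conducts auctions → Food Handler Registration required.
Sec. 8-8. seating 128 ≥ 6; conducts auctions → Commercial Certificate not required.
Sec. 8-9. seating 128 < 134; revenue $2,250,000 > $1,525,000 → Trade License required.
Sec. 8-10. seating 128 ≥ 12; revenue $2,250,000 ≥ $1,150,000 → Compliance Certificate required.
Sec. 8-11. serves food to the public → exempt from Regulatory Permit.
Sec. 8-12. revenue $2,250,000 < $2,575,000; seating 128 ≤ 138 → Operating Permit not required.

Auctioneer License, Compliance Certificate, Food Handler Registration, General Business Authorization, Trade License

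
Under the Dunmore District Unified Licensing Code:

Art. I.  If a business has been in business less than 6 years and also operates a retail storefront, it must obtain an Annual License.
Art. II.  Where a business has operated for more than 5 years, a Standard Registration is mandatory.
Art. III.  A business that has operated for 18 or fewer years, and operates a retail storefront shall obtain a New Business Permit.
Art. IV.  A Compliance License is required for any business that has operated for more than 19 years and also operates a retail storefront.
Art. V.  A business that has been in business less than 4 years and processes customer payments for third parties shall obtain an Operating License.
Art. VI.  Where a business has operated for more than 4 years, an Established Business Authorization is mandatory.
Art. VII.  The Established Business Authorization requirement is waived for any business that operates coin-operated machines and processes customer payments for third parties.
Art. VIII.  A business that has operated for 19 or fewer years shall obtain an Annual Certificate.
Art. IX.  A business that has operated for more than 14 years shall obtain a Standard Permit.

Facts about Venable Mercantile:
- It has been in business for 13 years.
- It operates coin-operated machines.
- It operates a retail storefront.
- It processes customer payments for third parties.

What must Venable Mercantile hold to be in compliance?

Annual Certificate, New Business Permit, Standard Registration

Art. I. years in business 13 ≥ 6; operates a retail storefront → Annual License not required.
Art. II. years in business 13 > 5 → Standard Registration required.
Art. III. years in business 13 ≤ 18; operates a retail storefront → New Business Permit required.
Art. IV. years in business 13 ≤ 19; operates a retail storefront → Compliance License not required.
Art. V. years in business 13 ≥ 4; processes customer payments for third parties → Operating License not required.
Art. VI. years in business 13 > 4 → Established Business Authorization required.
Art. VII. operates coin-operated machines; processes customer payments for third parties → exempt from Established Business Authorization.
Art. VIII. years in business 13 ≤ 19 → Annual Certificate required.
Art. IX. years in business 13 ≤ 14 → Standard Permit not required.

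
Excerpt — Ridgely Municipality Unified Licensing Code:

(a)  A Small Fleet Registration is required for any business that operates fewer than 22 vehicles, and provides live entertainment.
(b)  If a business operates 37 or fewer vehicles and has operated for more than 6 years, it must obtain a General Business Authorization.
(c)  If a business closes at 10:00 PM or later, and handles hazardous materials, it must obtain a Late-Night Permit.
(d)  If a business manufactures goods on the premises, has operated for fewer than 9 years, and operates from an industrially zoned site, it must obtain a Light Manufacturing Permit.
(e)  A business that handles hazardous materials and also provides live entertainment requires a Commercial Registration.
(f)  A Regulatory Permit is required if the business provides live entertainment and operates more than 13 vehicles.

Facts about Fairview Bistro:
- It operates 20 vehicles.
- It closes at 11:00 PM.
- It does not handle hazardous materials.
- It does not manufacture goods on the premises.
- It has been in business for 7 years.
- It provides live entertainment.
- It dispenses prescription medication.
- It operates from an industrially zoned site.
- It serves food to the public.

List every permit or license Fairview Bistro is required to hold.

(a) vehicles 20 < 22; provides live entertainment → Small Fleet Registration required.
(b) vehicles 20 ≤ 37; years in business 7 > 6 → General Business Authorization required.
(c) closes 11:00 PM, after 10:00 PM; does not handle hazardous materials → Late-Night Permit not required.
(d) does not manufacture goods on the premises; years in business 7 < 9; operates from an industrially zoned site → Light Manufacturing Permit not required.
(e) does not handle hazardous materials; provides live entertainment → Commercial Registration not required.
(f) provides live entertainment; vehicles 20 > 13 → Regulatory Permit required.

General Business Authorization, Regulatory Permit, Small Fleet Registration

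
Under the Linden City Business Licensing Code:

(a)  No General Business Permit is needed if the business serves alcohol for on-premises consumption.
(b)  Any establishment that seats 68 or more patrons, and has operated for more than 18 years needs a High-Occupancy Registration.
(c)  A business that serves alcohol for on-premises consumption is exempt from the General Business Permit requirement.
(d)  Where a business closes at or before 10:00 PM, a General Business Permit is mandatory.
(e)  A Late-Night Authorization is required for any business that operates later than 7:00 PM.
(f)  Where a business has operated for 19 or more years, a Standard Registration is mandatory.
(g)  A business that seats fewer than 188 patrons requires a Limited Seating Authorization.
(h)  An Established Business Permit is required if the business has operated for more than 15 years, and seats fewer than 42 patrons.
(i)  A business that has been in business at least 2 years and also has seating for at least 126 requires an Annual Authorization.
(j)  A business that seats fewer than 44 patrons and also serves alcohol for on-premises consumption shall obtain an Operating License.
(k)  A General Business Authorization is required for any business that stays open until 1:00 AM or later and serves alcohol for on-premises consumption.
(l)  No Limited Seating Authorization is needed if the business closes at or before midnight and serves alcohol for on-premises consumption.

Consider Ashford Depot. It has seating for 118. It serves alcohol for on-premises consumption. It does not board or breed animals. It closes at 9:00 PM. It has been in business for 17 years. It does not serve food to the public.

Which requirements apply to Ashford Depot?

Late-Night Authorization

(a) serves alcohol for on-premises consumption → exempt from General Business Permit.
(b) seating 118 ≥ 68; years in business 17 ≤ 18 → High-Occupancy Registration not required.
(c) serves alcohol for on-premises consumption → exempt from General Business Permit.
(d) closes 9:00 PM, at/before 10:00 PM → General Business Permit required.
(e) closes 9:00 PM, after 7:00 PM → Late-Night Authorization required.
(f) years in business 17 < 19 → Standard Registration not required.
(g) seating 118 < 188 → Limited Seating Authorization required.
(h) years in business 17 > 15; seating 118 ≥ 42 → Established Business Permit not required.
(i) years in business 17 ≥ 2; seating 118 < 126 → Annual Authorization not required.
(j) seating 118 ≥ 44; serves alcohol for on-premises consumption → Operating License not required.
(k) closes 9:00 PM, at/before 1:00 AM; serves alcohol for on-premises consumption → General Business Authorization not required.
(l) closes 9:00 PM, at/before midnight; serves alcohol for on-premises consumption → exempt from Limited Seating Authorization.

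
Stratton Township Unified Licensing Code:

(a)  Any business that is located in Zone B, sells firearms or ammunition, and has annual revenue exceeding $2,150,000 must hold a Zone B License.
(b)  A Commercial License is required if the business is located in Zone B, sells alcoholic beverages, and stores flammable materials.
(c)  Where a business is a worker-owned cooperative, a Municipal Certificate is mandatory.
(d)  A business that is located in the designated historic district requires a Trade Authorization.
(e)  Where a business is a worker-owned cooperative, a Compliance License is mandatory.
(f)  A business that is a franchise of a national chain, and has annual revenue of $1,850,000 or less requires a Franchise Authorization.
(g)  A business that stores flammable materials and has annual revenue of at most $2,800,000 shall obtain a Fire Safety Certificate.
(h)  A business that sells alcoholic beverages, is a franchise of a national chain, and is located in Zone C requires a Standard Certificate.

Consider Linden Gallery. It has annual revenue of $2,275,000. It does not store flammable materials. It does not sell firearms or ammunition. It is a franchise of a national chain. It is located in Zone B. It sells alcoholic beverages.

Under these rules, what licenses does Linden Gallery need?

None

(a) is located in Zone B; does not sell firearms or ammunition; revenue $2,275,000 > $2,150,000 → Zone B License not required.
(b) is located in Zone B; sells alcoholic beverages; does not store flammable materials → Commercial License not required.
(c) is a franchise of a national chain (not: is a worker-owned cooperative) → Municipal Certificate not required.
(d) is located in Zone B (not: is located in the designated historic district) → Trade Authorization not required.
(e) is a franchise of a national chain (not: is a worker-owned cooperative) → Compliance License not required.
(f) is a franchise of a national chain; revenue $2,275,000 > $1,850,000 → Franchise Authorization not required.
(g) does not store flammable materials; revenue $2,275,000 ≤ $2,800,000 → Fire Safety Certificate not required.
(h) sells alcoholic beverages; is a franchise of a national chain; is located in Zone B (not: is located in Zone C) → Standard Certificate not required.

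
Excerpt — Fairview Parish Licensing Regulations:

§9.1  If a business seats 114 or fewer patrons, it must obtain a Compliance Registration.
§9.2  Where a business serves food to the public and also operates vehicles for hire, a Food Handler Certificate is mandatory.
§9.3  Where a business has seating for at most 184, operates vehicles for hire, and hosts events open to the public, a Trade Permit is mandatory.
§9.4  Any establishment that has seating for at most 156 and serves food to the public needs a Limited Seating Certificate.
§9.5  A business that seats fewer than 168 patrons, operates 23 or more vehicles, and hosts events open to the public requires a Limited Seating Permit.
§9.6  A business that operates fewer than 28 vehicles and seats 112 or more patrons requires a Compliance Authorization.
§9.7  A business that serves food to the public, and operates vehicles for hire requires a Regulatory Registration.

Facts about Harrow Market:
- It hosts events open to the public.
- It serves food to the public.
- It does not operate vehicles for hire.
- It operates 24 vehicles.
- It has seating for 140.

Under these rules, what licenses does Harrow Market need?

Compliance Authorization, Limited Seating Certificate, Limited Seating Permit

§9.1 seating 140 > 114 → Compliance Registration not required.
§9.2 serves food to the public; does not operate vehicles for hire → Food Handler Certificate not required.
§9.3 seating 140 ≤ 184; does not operate vehicles for hire; hosts events open to the public → Trade Permit not required.
§9.4 seating 140 ≤ 156; serves food to the public → Limited Seating Certificate required.
§9.5 seating 140 < 168; vehicles 24 ≥ 23; hosts events open to the public → Limited Seating Permit required.
§9.6 vehicles 24 < 28; seating 140 ≥ 112 → Compliance Authorization required.
§9.7 serves food to the public; does not operate vehicles for hire → Regulatory Registration not required.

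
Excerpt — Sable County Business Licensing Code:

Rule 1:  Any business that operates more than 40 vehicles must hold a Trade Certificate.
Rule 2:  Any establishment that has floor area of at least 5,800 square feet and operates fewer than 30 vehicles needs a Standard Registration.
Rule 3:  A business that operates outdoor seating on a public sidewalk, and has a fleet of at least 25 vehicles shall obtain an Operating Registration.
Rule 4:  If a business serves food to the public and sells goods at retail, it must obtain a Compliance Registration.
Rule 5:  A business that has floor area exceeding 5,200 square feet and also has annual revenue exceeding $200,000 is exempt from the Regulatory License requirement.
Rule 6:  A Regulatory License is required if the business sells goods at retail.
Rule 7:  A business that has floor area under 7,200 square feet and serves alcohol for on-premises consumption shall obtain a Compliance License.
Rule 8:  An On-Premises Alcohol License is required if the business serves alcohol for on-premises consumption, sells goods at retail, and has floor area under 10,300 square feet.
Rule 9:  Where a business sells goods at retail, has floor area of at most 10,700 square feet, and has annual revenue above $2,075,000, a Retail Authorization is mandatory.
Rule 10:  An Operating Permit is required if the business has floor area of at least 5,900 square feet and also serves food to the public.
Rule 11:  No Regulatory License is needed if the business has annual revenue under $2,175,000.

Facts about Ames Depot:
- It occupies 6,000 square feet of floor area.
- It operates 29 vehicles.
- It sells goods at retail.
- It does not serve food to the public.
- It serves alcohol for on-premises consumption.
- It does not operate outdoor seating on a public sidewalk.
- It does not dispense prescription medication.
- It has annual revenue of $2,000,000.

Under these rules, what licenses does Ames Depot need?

Rule 1: vehicles 29 ≤ 40 → Trade Certificate not required.
Rule 2: floor area 6,000 square feet ≥ 5,800 square feet; vehicles 29 < 30 → Standard Registration required.
Rule 3: does not operate outdoor seating on a public sidewalk; vehicles 29 ≥ 25 → Operating Registration not required.
Rule 4: does not serve food to the public; sells goods at retail → Compliance Registration not required.
Rule 5: floor area 6,000 square feet > 5,200 square feet; revenue $2,000,000 > $200,000 → exempt from Regulatory License.
Rule 6: sells goods at retail → Regulatory License required.
Rule 7: floor area 6,000 square feet < 7,200 square feet; serves alcohol for on-premises consumption → Compliance License required.
Rule 8: serves alcohol for on-premises consumption; sells goods at retail; floor area 6,000 square feet < 10,300 square feet → On-Premises Alcohol License required.
Rule 9: sells goods at retail; floor area 6,000 square feet ≤ 10,700 square feet; revenue $2,000,000 ≤ $2,075,000 → Retail Authorization not required.
Rule 10: floor area 6,000 square feet ≥ 5,900 square feet; does not serve food to the public → Operating Permit not required.
Rule 11: revenue $2,000,000 < $2,175,000 → exempt from Regulatory License.

Compliance License, On-Premises Alcohol License, Standard Registration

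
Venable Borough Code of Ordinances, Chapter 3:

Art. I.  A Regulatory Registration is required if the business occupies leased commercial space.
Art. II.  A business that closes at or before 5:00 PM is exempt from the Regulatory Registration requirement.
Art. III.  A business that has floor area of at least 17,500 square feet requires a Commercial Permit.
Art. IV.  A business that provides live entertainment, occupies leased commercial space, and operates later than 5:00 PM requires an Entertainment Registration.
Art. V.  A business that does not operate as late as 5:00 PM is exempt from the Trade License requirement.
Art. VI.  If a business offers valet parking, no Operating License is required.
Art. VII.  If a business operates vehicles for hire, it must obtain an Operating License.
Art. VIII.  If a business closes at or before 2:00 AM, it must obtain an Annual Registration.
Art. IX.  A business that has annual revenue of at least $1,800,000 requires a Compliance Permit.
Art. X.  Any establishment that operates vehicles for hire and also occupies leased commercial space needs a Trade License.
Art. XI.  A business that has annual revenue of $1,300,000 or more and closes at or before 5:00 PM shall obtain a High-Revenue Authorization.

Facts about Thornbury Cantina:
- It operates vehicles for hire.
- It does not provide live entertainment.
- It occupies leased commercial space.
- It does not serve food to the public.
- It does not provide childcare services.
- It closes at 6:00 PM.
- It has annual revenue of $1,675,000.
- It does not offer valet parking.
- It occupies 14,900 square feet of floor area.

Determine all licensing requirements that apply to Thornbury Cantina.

Art. I. occupies leased commercial space → Regulatory Registration required.
Art. II. closes 6:00 PM, after 5:00 PM → Regulatory Registration exemption does not apply.
Art. III. floor area 14,900 square feet < 17,500 square feet → Commercial Permit not required.
Art. IV. does not provide live entertainment; occupies leased commercial space; closes 6:00 PM, after 5:00 PM → Entertainment Registration not required.
Art. V. closes 6:00 PM, after 5:00 PM → Trade License exemption does not apply.
Art. VI. does not offer valet parking → Operating License exemption does not apply.
Art. VII. operates vehicles for hire → Operating License required.
Art. VIII. closes 6:00 PM, at/before 2:00 AM → Annual Registration required.
Art. IX. revenue $1,675,000 < $1,800,000 → Compliance Permit not required.
Art. X. operates vehicles for hire; occupies leased commercial space → Trade License required.
Art. XI. revenue $1,675,000 ≥ $1,300,000; closes 6:00 PM, after 5:00 PM → High-Revenue Authorization not required.

Annual Registration, Operating License, Regulatory Registration, Trade License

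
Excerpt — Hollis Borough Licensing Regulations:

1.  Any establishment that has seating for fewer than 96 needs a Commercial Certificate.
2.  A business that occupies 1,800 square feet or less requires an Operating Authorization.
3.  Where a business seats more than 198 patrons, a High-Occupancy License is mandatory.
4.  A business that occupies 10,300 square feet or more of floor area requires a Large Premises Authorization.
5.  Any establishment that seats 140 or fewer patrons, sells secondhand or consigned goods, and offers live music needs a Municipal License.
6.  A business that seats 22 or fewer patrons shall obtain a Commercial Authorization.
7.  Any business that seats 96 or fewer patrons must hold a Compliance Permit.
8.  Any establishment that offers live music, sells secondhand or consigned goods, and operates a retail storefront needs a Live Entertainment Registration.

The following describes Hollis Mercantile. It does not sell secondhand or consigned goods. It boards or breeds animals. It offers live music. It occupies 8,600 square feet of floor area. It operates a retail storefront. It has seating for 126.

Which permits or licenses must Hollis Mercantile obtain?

None

1. seating 126 ≥ 96 → Commercial Certificate not required.
2. floor area 8,600 square feet > 1,800 square feet → Operating Authorization not required.
3. seating 126 ≤ 198 → High-Occupancy License not required.
4. floor area 8,600 square feet < 10,300 square feet → Large Premises Authorization not required.
5. seating 126 ≤ 140; does not sell secondhand or consigned goods; offers live music → Municipal License not required.
6. seating 126 > 22 → Commercial Authorization not required.
7. seating 126 > 96 → Compliance Permit not required.
8. offers live music; does not sell secondhand or consigned goods; operates a retail storefront → Live Entertainment Registration not required.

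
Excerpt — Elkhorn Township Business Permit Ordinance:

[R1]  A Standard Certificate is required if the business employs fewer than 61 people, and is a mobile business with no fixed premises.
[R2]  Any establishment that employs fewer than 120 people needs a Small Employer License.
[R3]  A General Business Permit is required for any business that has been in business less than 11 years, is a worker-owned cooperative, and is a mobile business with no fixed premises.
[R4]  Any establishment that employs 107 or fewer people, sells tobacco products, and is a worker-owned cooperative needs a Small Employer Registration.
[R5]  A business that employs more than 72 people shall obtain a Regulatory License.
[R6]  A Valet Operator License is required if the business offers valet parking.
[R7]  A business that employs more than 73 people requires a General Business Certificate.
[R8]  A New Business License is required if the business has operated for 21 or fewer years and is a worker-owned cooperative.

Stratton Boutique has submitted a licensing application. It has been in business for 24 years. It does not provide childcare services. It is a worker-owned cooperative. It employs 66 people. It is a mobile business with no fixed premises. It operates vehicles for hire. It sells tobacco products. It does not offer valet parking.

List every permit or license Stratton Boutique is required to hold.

Small Employer License, Small Employer Registration

[R1] employees 66 ≥ 61; is a mobile business with no fixed premises → Standard Certificate not required.
[R2] employees 66 < 120 → Small Employer License required.
[R3] years in business 24 ≥ 11; is a worker-owned cooperative; is a mobile business with no fixed premises → General Business Permit not required.
[R4] employees 66 ≤ 107; sells tobacco products; is a worker-owned cooperative → Small Employer Registration required.
[R5] employees 66 ≤ 72 → Regulatory License not required.
[R6] does not offer valet parking → Valet Operator License not required.
[R7] employees 66 ≤ 73 → General Business Certificate not required.
[R8] years in business 24 > 21; is a worker-owned cooperative → New Business License not required.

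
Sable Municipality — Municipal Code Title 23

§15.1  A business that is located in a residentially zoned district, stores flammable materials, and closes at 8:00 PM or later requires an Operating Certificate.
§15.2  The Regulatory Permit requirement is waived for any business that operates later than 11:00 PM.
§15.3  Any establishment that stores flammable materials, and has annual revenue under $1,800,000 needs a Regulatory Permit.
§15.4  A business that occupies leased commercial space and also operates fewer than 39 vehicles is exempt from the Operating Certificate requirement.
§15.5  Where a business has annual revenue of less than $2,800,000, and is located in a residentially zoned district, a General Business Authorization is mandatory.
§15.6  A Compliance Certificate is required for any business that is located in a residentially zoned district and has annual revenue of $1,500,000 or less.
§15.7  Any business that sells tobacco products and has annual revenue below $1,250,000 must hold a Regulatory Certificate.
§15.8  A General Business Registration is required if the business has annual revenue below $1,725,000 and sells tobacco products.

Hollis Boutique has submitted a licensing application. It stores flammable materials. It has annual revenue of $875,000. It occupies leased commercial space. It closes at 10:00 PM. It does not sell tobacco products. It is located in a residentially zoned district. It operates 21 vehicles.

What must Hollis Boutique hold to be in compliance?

Compliance Certificate, General Business Authorization, Regulatory Permit

§15.1 is located in a residentially zoned district; stores flammable materials; closes 10:00 PM, after 8:00 PM → Operating Certificate required.
§15.2 closes 10:00 PM, at/before 11:00 PM → Regulatory Permit exemption does not apply.
§15.3 stores flammable materials; revenue $875,000 < $1,800,000 → Regulatory Permit required.
§15.4 occupies leased commercial space; vehicles 21 < 39 → exempt from Operating Certificate.
§15.5 revenue $875,000 < $2,800,000; is located in a residentially zoned district → General Business Authorization required.
§15.6 is located in a residentially zoned district; revenue $875,000 ≤ $1,500,000 → Compliance Certificate required.
§15.7 does not sell tobacco products; revenue $875,000 < $1,250,000 → Regulatory Certificate not required.
§15.8 revenue $875,000 < $1,725,000; does not sell tobacco products → General Business Registration not required.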